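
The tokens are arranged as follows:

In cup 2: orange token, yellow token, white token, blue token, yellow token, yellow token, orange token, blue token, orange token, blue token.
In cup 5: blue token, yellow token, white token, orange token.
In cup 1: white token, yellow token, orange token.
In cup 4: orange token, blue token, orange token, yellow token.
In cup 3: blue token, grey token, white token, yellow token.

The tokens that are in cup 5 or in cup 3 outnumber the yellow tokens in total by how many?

1

tokens in cup 5 or in cup 3: 8.
yellow tokens: 7.
8 − 7 = 1.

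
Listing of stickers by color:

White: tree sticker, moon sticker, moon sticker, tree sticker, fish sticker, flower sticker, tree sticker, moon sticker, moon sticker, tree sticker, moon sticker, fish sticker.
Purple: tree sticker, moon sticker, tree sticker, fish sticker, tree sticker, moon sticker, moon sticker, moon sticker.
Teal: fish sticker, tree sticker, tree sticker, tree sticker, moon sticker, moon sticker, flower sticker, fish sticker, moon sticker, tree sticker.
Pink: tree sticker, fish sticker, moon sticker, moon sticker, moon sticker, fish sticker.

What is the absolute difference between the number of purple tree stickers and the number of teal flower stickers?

purple tree stickers: 3. teal flower stickers: 1.
|3 − 1| = 3 − 1 = 2.

2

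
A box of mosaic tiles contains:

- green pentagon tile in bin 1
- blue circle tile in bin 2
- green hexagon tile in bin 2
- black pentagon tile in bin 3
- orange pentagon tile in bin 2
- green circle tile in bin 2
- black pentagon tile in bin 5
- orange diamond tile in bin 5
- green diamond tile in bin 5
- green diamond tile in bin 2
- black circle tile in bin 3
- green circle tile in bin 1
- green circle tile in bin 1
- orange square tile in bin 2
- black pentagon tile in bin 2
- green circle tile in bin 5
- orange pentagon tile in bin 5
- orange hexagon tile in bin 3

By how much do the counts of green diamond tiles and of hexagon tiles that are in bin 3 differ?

green diamond tiles: 2. hexagon tiles in bin 3: 1.
|2 − 1| = 2 − 1 = 1.

1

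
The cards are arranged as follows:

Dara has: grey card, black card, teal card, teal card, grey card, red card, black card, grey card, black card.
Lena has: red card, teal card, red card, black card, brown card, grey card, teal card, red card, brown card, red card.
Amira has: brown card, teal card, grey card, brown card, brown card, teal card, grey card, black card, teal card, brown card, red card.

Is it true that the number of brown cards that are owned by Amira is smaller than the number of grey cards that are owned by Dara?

False

brown cards owned by Amira: 4.
grey cards owned by Dara: 3.
The claim requires 4 < 3, which does not hold.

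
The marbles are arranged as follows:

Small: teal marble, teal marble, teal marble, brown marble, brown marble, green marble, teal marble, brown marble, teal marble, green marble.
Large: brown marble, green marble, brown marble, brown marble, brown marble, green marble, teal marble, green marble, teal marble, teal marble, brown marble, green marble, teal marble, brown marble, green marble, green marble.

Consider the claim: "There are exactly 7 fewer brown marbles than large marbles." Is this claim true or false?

brown marbles: 9.
large marbles: 16.
The claim requires 16 − 9 (= 7) to equal 7, which holds.

True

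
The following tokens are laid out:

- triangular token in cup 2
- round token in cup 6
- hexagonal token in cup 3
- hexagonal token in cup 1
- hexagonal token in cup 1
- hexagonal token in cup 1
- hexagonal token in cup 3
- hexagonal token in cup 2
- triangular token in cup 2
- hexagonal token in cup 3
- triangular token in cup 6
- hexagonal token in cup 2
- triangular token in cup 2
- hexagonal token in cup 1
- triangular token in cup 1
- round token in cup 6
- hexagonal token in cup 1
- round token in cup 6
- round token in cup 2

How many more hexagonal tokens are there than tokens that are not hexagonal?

1

hexagonal tokens: 10.
tokens that are not hexagonal: 9.
10 − 9 = 1.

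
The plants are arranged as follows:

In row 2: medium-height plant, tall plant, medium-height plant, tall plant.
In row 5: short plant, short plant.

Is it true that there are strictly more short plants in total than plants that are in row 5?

There are 2 short plants.
There are 2 plants in row 5.
The claim requires 2 > 2, which does not hold.

False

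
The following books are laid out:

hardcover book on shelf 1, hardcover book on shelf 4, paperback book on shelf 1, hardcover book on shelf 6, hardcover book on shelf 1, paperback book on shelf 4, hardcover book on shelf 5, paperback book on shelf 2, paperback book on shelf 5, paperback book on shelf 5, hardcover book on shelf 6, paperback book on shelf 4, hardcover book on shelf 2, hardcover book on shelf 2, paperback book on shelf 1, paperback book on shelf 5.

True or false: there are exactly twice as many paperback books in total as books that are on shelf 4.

|paperback books| = 8.
|books on shelf 4| = 3.
The claim requires 8 = 2 × 3 = 6, which does not hold.

False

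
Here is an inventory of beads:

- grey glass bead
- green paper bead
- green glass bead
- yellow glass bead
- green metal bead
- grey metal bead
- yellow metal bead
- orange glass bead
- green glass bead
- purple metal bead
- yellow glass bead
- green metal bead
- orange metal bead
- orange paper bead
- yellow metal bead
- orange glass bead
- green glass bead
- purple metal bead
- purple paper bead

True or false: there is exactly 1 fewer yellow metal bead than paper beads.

|yellow metal beads| = 2.
|paper beads| = 3.
The claim requires 3 − 2 (= 1) to equal 1, which holds.

True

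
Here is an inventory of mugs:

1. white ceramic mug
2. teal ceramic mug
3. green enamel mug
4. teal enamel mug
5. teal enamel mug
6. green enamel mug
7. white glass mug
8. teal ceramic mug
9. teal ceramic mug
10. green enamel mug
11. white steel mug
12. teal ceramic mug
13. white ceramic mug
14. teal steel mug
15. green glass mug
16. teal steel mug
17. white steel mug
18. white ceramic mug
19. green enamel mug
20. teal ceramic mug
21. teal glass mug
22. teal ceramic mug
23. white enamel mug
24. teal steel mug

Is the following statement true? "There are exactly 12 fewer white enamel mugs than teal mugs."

False

|white enamel mugs| = 1.
|teal mugs| = 12.
The claim requires 12 − 1 (= 11) to equal 12, which does not hold.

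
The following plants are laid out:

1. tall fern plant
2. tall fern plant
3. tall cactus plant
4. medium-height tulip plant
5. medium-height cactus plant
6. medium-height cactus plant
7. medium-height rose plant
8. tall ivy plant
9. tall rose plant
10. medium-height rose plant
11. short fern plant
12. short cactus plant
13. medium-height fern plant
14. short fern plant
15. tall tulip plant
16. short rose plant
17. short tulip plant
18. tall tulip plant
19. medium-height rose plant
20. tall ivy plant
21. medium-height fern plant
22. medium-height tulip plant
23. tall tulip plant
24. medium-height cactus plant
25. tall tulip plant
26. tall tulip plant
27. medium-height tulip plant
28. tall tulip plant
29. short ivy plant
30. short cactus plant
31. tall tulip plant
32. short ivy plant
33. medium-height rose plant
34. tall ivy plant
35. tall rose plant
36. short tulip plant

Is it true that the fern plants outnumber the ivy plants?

True

|fern plants| = 6.
|ivy plants| = 5.
The claim requires 6 > 5, which holds.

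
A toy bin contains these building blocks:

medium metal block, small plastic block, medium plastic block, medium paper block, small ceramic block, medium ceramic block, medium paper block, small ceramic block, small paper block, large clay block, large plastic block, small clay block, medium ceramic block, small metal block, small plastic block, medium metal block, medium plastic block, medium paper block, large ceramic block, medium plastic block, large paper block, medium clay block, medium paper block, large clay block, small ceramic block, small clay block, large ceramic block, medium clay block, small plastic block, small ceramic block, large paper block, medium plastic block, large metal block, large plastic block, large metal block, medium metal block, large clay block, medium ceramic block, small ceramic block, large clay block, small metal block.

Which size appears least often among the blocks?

Counts by size: medium 16, small 13, large 12.
The minimum is 12, held uniquely by large.

large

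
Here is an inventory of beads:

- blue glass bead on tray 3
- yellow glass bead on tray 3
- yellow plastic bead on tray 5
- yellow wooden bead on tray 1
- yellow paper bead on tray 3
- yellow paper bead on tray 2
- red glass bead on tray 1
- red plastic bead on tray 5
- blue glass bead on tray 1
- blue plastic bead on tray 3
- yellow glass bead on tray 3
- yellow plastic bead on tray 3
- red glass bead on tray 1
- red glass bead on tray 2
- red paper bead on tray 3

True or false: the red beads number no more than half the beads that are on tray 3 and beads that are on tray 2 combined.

|red beads| = 5.
beads on tray 3: 7; beads on tray 2: 2; combined: 7 + 2 = 9.
The claim requires 2 × 5 = 10 ≤ 9, which does not hold.

False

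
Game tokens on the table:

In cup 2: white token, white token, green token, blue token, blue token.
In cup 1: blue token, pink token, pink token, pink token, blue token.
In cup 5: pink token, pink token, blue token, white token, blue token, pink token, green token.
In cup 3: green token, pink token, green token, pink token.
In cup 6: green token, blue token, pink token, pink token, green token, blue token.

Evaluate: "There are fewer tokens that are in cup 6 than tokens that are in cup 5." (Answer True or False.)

|tokens in cup 6| = 6.
|tokens in cup 5| = 7.
The claim requires 6 < 7, which holds.

True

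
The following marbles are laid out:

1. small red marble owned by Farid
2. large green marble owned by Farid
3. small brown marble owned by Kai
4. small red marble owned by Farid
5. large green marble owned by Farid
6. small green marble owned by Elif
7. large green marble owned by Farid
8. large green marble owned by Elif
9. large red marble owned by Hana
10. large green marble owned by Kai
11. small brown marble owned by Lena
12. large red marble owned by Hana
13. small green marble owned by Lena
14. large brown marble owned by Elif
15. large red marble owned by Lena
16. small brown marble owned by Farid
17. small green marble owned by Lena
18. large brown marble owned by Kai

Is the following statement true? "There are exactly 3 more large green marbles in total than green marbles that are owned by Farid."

False

large green marbles: 5.
green marbles owned by Farid: 3.
The claim requires 5 − 3 (= 2) to equal 3, which does not hold.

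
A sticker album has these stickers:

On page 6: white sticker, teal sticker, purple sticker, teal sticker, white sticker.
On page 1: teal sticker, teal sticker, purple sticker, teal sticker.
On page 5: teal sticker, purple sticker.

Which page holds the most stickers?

Counts by page: page 6→5, page 1→4, page 5→2.
The maximum is 5, held uniquely by page 6.

page 6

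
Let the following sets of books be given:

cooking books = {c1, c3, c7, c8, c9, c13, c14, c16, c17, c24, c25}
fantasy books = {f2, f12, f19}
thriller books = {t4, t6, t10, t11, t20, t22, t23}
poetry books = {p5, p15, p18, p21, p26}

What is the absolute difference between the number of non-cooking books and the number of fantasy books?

non-cooking books: 15. fantasy books: 3.
|15 − 3| = 15 − 3 = 12.

12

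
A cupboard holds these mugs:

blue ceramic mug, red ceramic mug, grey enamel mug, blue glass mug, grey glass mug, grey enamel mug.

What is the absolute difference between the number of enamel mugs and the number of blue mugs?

0

enamel mugs: 2. blue mugs: 2.
|2 − 2| = 2 − 2 = 0.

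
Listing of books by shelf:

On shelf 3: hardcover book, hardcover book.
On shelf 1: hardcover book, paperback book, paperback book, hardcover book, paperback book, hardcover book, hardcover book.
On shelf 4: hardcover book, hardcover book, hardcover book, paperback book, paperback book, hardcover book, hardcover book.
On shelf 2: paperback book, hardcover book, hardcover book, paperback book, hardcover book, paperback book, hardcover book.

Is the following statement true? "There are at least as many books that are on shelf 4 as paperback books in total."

|books on shelf 4| = 7.
|paperback books| = 8.
The claim requires 7 ≥ 8, which does not hold.

False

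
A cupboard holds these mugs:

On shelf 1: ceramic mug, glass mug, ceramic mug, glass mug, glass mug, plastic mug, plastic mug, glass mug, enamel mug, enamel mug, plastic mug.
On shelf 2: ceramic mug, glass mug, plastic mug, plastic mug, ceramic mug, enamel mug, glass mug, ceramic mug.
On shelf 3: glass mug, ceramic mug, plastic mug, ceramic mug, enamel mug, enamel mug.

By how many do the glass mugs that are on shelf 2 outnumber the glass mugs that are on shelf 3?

glass mugs on shelf 2: 2.
glass mugs on shelf 3: 1.
2 − 1 = 1.

1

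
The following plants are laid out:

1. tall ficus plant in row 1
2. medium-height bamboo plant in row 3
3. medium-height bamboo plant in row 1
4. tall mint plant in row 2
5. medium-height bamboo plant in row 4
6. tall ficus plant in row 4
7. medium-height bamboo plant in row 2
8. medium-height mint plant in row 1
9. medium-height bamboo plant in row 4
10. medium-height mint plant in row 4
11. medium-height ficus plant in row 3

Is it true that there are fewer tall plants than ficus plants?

tall plants: 3.
ficus plants: 3.
The claim requires 3 < 3, which does not hold.

False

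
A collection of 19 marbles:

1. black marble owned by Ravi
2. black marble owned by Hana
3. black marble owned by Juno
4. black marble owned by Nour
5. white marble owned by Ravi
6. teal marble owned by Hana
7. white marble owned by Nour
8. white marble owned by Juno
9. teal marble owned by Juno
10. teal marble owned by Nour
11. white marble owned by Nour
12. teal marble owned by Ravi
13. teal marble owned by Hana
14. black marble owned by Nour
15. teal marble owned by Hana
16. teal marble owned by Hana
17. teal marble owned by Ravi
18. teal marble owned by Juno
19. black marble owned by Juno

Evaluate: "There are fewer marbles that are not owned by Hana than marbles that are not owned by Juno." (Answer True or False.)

|marbles that are not owned by Hana| = 14.
|marbles that are not owned by Juno| = 14.
The claim requires 14 < 14, which does not hold.

False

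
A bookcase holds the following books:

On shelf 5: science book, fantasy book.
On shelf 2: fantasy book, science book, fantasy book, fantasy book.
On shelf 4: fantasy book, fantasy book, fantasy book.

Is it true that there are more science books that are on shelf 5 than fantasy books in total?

False

|science books on shelf 5| = 1.
|fantasy books| = 7.
The claim requires 1 > 7, which does not hold.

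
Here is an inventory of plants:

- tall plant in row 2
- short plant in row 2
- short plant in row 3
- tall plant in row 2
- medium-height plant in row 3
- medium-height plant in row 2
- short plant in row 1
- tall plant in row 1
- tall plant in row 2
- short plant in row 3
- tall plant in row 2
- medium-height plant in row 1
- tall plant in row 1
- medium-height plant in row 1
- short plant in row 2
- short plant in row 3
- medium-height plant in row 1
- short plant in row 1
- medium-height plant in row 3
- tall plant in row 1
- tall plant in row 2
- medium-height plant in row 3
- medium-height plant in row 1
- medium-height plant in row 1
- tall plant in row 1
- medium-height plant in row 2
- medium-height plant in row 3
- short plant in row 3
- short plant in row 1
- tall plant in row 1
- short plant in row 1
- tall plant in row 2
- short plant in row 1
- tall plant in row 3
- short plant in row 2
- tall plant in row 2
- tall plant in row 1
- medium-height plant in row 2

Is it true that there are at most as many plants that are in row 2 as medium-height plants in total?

|plants in row 2| = 13.
|medium-height plants| = 12.
The claim requires 13 ≤ 12, which does not hold.

False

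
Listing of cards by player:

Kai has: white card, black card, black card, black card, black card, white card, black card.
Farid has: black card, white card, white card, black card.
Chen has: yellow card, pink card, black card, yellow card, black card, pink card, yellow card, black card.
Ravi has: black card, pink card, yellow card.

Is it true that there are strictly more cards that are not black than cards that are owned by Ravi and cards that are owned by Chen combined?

False

There are 11 cards that are not black.
cards owned by Ravi: 3; cards owned by Chen: 8; combined: 3 + 8 = 11.
The claim requires 11 > 11, which does not hold.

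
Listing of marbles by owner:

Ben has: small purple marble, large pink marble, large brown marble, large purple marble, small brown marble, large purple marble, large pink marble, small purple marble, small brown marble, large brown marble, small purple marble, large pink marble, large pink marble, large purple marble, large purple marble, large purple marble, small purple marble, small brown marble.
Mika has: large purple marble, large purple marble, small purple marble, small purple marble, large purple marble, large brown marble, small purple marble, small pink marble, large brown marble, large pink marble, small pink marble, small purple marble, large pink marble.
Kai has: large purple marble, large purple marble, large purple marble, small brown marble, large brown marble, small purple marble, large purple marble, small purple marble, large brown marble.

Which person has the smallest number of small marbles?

Kai

Counts by owner (restricted to small marbles): Ben→7, Mika→6, Kai→3.
The minimum is 3, held uniquely by Kai.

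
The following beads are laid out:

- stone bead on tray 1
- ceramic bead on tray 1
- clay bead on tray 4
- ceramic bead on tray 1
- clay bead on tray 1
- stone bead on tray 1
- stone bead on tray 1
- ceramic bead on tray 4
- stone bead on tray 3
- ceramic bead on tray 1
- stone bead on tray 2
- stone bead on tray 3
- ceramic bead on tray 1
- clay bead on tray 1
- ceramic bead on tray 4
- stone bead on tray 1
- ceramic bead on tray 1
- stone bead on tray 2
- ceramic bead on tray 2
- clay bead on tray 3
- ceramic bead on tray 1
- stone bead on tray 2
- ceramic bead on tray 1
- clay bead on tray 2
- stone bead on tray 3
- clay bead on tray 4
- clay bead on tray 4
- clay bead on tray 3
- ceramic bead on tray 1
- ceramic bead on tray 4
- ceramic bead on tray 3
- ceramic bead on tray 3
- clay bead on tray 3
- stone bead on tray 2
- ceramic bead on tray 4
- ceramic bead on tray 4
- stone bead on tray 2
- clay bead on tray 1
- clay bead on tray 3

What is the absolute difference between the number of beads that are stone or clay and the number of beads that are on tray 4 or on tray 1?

beads that are stone or clay: 23. beads on tray 4 or on tray 1: 23.
|23 − 23| = 23 − 23 = 0.

0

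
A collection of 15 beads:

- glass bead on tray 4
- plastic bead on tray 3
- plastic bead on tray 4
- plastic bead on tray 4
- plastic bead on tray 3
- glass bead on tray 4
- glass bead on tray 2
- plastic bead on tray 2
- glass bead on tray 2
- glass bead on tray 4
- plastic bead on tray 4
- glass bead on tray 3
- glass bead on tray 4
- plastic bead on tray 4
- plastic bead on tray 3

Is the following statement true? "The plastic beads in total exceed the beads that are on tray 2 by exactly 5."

plastic beads: 8.
beads on tray 2: 3.
The claim requires 8 − 3 (= 5) to equal 5, which holds.

True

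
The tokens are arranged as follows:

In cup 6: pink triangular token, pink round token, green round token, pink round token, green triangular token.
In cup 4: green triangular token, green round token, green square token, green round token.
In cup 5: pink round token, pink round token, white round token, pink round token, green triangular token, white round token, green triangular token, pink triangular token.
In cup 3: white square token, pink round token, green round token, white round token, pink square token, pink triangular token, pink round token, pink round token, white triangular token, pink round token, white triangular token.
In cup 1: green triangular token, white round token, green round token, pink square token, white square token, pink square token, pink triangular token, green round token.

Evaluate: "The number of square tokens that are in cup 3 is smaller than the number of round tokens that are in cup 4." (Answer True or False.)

False

square tokens in cup 3: 2.
round tokens in cup 4: 2.
The claim requires 2 < 2, which does not hold.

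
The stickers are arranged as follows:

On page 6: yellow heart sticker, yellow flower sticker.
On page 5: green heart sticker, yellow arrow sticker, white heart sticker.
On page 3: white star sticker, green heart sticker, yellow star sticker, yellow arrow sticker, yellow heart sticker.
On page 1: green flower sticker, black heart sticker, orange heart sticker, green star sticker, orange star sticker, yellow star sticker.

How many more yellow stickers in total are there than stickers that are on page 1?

yellow stickers: 7.
stickers on page 1: 6.
7 − 6 = 1.

1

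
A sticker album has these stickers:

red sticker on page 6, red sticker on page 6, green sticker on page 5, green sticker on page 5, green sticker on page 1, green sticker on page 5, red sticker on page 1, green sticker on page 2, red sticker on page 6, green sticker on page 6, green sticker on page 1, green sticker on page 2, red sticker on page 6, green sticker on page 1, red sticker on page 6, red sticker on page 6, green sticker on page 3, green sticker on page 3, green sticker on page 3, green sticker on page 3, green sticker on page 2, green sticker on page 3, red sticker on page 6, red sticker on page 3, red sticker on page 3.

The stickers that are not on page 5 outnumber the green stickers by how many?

7

stickers that are not on page 5: 22.
green stickers: 15.
22 − 15 = 7.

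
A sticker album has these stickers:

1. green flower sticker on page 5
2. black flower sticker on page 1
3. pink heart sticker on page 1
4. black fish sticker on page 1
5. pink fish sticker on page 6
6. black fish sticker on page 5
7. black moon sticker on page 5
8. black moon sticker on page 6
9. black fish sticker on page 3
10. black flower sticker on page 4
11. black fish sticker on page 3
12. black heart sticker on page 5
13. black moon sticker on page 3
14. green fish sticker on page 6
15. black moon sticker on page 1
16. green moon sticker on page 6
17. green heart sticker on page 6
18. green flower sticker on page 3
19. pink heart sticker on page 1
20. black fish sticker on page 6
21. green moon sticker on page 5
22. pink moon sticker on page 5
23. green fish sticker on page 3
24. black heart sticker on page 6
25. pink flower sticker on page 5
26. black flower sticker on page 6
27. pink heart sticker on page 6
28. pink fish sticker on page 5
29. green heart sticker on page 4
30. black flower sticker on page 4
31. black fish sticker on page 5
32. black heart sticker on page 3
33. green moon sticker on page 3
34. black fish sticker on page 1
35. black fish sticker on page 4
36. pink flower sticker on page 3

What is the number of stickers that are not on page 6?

27

Total stickers: 36; with the excluded value: 9; remaining 36 − 9 = 27.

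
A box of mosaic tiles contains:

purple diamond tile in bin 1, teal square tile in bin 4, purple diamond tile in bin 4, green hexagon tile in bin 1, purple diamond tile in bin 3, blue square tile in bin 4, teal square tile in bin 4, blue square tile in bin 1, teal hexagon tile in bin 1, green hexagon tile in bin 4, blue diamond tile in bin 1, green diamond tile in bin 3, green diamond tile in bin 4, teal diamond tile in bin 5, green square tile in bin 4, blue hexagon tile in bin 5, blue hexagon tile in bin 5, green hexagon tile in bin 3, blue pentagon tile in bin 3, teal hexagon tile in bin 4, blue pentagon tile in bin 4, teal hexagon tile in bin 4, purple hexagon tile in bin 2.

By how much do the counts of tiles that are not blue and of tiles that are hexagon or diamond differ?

tiles that are not blue: 16. tiles that are hexagon or diamond: 16.
|16 − 16| = 16 − 16 = 0.

0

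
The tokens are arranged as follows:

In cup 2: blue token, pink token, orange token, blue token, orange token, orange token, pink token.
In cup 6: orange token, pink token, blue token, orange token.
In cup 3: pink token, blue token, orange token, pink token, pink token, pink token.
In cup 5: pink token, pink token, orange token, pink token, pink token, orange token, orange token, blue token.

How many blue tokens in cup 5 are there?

1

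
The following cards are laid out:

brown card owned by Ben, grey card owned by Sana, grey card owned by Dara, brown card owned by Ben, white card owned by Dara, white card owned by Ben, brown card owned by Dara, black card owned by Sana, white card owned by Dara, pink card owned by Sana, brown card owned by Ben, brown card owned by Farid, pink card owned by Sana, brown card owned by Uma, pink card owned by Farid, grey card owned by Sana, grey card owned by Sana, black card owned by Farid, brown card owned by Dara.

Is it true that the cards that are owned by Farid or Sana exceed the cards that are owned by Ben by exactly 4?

False

Count of cards owned by Farid or Sana: 9.
Count of cards owned by Ben: 4.
The claim requires 9 − 4 (= 5) to equal 4, which does not hold.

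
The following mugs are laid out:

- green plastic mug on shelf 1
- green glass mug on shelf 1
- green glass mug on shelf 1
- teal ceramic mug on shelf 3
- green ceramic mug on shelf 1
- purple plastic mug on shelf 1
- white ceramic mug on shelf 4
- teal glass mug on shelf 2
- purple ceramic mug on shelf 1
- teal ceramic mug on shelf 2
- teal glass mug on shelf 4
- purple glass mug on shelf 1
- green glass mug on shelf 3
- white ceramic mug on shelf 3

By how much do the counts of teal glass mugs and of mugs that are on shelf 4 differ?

teal glass mugs: 2. mugs on shelf 4: 2.
|2 − 2| = 2 − 2 = 0.

0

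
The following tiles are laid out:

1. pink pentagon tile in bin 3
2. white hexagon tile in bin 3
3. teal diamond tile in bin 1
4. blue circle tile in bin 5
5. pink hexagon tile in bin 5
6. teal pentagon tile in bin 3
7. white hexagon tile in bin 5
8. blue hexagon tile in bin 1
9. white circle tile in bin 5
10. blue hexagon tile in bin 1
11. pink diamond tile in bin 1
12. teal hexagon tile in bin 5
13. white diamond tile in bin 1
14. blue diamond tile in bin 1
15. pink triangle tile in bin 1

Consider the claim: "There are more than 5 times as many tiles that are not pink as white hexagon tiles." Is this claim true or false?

tiles that are not pink: 11.
white hexagon tiles: 2.
The claim requires 11 > 5 × 2 = 10, which holds.

True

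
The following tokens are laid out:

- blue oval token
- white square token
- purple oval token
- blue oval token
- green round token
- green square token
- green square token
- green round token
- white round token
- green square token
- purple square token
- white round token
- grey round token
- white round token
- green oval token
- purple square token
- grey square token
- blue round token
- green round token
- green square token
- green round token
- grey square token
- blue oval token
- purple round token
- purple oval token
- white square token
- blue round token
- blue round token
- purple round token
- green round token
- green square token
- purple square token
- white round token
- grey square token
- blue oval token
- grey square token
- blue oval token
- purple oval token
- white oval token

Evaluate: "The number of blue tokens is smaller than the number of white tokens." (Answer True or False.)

False

|blue tokens| = 8.
|white tokens| = 7.
The claim requires 8 < 7, which does not hold.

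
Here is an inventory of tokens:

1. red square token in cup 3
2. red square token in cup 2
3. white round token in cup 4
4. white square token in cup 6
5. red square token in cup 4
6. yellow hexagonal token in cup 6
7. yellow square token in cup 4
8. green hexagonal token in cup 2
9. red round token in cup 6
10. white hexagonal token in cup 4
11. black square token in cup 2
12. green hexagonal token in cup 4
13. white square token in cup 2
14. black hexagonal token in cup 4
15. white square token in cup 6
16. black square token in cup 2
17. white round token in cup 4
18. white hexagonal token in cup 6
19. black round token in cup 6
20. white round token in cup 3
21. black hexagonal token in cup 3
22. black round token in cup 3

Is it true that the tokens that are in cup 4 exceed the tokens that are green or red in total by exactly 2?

|tokens in cup 4| = 7.
|tokens that are green or red| = 6.
The claim requires 7 − 6 (= 1) to equal 2, which does not hold.

False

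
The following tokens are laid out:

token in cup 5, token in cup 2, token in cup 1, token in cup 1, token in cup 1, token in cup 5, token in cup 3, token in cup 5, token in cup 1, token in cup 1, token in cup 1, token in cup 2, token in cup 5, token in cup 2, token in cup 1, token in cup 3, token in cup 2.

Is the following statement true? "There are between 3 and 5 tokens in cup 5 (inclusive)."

True

tokens in cup 5: 4.
The claim requires 3 ≤ 4 ≤ 5, which holds.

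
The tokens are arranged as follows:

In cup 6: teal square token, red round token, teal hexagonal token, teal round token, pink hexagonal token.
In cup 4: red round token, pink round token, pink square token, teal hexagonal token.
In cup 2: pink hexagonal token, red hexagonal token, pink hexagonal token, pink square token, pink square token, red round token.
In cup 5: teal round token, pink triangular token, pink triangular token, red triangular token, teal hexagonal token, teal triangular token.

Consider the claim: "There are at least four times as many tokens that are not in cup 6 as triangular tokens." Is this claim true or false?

True

|tokens that are not in cup 6| = 16.
|triangular tokens| = 4.
The claim requires 16 ≥ 4 × 4 = 16, which holds.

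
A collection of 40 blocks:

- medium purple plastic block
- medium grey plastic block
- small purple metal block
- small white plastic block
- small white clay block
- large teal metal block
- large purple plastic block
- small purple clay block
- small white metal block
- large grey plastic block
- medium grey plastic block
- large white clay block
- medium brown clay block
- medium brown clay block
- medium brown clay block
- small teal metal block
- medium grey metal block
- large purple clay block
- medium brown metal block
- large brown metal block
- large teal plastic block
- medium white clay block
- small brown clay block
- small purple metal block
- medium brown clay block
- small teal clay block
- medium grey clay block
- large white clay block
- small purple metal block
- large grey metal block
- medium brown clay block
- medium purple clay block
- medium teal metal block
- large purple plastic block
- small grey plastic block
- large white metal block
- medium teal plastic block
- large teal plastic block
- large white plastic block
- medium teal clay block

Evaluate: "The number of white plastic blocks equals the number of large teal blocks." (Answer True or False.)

There are 2 white plastic blocks.
There are 3 large teal blocks.
The claim requires 2 = 3, which does not hold.

False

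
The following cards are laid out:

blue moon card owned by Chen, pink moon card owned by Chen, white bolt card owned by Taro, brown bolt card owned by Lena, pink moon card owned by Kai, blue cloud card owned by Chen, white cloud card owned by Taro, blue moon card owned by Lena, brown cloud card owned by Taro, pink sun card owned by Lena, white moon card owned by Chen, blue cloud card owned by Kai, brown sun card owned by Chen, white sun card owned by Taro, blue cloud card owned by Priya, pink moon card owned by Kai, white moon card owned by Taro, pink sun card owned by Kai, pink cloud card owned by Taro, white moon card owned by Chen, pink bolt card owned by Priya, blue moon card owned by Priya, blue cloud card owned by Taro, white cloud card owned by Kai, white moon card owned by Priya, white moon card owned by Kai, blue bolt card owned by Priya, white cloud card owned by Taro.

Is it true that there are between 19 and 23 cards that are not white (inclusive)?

False

cards that are not white: 18.
The claim requires 19 ≤ 18 ≤ 23, which does not hold.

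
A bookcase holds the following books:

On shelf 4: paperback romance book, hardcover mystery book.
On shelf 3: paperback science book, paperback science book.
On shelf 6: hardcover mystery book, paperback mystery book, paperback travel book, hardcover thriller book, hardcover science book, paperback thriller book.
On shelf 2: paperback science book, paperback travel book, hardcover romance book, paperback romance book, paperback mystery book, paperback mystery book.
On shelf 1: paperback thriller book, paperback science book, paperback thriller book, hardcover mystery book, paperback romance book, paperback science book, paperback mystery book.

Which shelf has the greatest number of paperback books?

shelf 1

Counts by shelf (restricted to paperback books): shelf 1→6, shelf 2→5, shelf 6→3, shelf 3→2, shelf 4→1.
The maximum is 6, held uniquely by shelf 1.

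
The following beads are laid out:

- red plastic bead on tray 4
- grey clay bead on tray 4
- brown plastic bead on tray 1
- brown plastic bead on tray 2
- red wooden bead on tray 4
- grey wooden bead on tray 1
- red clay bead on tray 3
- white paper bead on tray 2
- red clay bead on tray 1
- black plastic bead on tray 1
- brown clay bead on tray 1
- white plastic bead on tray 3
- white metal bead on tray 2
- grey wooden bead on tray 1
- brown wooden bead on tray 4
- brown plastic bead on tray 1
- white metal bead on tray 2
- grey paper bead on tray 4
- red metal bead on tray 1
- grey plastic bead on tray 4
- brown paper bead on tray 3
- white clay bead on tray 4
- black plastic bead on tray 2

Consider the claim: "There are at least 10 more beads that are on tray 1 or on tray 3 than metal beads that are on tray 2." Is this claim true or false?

False

|beads on tray 1 or on tray 3| = 11.
|metal beads on tray 2| = 2.
The claim requires 11 − 2 = 9 ≥ 10, which does not hold.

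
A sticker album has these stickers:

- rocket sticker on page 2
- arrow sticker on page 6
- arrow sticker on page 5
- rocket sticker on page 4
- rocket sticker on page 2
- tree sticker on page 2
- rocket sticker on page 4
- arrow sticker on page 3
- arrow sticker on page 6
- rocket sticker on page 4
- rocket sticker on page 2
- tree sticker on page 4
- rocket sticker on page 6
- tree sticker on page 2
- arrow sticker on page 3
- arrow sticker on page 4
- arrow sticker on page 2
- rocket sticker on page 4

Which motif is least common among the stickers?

Counts by motif: rocket 8, arrow 7, tree 3.
The minimum is 3, held uniquely by tree.

tree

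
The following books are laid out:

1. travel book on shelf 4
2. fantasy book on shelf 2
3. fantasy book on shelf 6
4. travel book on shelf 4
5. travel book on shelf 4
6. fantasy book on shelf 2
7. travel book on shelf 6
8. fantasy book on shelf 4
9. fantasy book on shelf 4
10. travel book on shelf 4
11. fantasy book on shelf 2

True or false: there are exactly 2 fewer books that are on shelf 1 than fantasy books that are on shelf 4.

True

There are 0 books on shelf 1.
There are 2 fantasy books on shelf 4.
The claim requires 2 − 0 (= 2) to equal 2, which holds.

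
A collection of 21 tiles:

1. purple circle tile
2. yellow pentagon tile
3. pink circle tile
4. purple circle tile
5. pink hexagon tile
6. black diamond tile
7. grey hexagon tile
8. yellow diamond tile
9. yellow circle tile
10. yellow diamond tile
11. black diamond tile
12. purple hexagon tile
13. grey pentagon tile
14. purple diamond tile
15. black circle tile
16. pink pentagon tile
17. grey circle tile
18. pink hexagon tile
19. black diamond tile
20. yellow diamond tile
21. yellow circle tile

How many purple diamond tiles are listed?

1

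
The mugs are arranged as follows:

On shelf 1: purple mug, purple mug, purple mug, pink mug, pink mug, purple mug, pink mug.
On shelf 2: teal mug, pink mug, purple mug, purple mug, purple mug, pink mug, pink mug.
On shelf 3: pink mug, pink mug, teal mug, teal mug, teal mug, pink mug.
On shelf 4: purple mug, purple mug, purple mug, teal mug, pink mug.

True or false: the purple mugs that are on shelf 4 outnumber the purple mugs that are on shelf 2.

False

|purple mugs on shelf 4| = 3.
|purple mugs on shelf 2| = 3.
The claim requires 3 > 3, which does not hold.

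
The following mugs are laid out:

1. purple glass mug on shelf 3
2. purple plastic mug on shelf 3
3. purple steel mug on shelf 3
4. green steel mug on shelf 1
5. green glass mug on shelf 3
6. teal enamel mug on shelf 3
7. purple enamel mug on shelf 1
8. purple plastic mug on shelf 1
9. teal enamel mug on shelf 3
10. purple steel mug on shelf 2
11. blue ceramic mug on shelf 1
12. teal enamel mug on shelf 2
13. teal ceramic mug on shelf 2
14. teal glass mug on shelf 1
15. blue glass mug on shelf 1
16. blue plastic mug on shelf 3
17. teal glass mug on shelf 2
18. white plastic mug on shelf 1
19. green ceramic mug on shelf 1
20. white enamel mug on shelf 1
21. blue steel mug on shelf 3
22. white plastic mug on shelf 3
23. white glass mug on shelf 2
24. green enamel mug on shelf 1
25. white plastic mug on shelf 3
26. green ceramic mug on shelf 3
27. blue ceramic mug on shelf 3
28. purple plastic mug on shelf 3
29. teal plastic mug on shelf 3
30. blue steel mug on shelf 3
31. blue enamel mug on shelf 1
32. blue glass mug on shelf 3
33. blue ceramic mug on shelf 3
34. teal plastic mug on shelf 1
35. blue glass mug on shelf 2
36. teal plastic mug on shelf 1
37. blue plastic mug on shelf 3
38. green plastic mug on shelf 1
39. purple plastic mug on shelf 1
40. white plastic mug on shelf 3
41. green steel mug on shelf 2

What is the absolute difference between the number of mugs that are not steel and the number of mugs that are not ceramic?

0

mugs that are not steel: 35. mugs that are not ceramic: 35.
|35 − 35| = 35 − 35 = 0.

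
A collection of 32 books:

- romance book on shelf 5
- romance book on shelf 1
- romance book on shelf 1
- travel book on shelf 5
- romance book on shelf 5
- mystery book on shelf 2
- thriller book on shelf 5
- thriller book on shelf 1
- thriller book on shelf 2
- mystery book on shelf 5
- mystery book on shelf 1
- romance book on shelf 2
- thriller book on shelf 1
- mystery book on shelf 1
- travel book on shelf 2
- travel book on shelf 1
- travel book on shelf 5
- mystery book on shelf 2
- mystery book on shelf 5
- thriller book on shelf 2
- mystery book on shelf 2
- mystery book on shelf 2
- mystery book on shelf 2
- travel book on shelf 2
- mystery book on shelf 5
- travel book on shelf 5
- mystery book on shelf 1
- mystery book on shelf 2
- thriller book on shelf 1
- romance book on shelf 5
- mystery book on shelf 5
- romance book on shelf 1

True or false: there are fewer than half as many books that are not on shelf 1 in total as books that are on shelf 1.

books that are not on shelf 1: 22.
books on shelf 1: 10.
The claim requires 2 × 22 = 44 < 10, which does not hold.

False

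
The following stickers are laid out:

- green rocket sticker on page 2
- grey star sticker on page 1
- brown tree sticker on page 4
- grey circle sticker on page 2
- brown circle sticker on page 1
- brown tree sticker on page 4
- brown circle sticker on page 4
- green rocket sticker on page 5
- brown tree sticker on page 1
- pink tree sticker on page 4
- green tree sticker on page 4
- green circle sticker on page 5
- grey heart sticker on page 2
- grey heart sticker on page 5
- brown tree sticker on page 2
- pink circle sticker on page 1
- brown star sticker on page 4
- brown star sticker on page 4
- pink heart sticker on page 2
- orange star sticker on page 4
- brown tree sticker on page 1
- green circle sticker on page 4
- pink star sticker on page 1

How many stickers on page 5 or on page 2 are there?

on page 2: 5; on page 5: 3; together 5 + 3 = 8.

8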